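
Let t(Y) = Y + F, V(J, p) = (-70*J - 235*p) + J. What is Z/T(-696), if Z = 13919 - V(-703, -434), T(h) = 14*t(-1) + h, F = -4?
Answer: 68289/383 ≈ 178.30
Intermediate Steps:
V(J, p) = -235*p - 69*J (V(J, p) = (-235*p - 70*J) + J = -235*p - 69*J)
t(Y) = -4 + Y (t(Y) = Y - 4 = -4 + Y)
T(h) = -70 + h (T(h) = 14*(-4 - 1) + h = 14*(-5) + h = -70 + h)
Z = -136578 (Z = 13919 - (-235*(-434) - 69*(-703)) = 13919 - (101990 + 48507) = 13919 - 1*150497 = 13919 - 150497 = -136578)
Z/T(-696) = -136578/(-70 - 696) = -136578/(-766) = -136578*(-1/766) = 68289/383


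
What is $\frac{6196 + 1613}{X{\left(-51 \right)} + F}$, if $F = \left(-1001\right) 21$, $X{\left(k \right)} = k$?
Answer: $- \frac{2603}{7024} \approx -0.37059$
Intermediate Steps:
$F = -21021$
$\frac{6196 + 1613}{X{\left(-51 \right)} + F} = \frac{6196 + 1613}{-51 - 21021} = \frac{7809}{-21072} = 7809 \left(- \frac{1}{21072}\right) = - \frac{2603}{7024}$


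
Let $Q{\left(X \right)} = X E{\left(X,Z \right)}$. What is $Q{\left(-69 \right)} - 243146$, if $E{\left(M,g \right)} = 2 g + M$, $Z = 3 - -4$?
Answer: $-239351$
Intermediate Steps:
$Z = 7$ ($Z = 3 + 4 = 7$)
$E{\left(M,g \right)} = M + 2 g$
$Q{\left(X \right)} = X \left(14 + X\right)$ ($Q{\left(X \right)} = X \left(X + 2 \cdot 7\right) = X \left(X + 14\right) = X \left(14 + X\right)$)
$Q{\left(-69 \right)} - 243146 = - 69 \left(14 - 69\right) - 243146 = \left(-69\right) \left(-55\right) - 243146 = 3795 - 243146 = -239351$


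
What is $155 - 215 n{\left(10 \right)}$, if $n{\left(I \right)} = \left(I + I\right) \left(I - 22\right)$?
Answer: $51755$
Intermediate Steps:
$n{\left(I \right)} = 2 I \left(-22 + I\right)$
$155 - 215 n{\left(10 \right)} = 155 - 215 \cdot 2 \cdot 10 \left(-22 + 10\right) = 155 - 215 \cdot 2 \cdot 10 \left(-12\right) = 155 - -51600 = 155 + 51600 = 51755$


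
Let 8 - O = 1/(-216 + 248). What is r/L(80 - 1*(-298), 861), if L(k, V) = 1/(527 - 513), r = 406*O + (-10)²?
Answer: 373555/8 ≈ 46694.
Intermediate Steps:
O = 255/32 (O = 8 - 1/(-216 + 248) = 8 - 1/32 = 255/32 ≈ 7.9688)
r = 53365/16 (r = 406*(255/32) + (-10)² = 51765/16 + 100 = 53365/16 ≈ 3335.3)
L(k, V) = 1/14
r/L(80 - 1*(-298), 861) = 53365/(16*(1/14)) = (53365/16)*14 = 373555/8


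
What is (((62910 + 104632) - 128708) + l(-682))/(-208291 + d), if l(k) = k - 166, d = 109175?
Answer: -18993/49558 ≈ -0.38325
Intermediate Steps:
l(k) = -166 + k
(((62910 + 104632) - 128708) + l(-682))/(-208291 + d) = (((62910 + 104632) - 128708) + (-166 - 682))/(-208291 + 109175) = ((167542 - 128708) - 848)/(-99116) = (38834 - 848)*(-1/99116) = 37986*(-1/99116) = -18993/49558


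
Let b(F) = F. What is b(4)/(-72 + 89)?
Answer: 4/17 ≈ 0.23529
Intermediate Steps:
b(4)/(-72 + 89) = 4/(-72 + 89) = 4/17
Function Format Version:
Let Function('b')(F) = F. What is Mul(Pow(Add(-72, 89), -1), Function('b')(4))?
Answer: Rational(4, 17) ≈ 0.23529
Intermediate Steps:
Mul(Pow(Add(-72, 89), -1), Function('b')(4)) = Mul(Pow(Add(-72, 89), -1), 4) = Mul(Pow(17, -1), 4) = Mul(Rational(1, 17), 4) = Rational(4, 17)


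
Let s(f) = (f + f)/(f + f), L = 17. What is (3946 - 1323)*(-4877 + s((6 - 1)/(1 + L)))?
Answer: -12789748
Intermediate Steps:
s(f) = 1 (s(f) = (2*f)/((2*f)) = (2*f)*(1/(2*f)) = 1)
(3946 - 1323)*(-4877 + s((6 - 1)/(1 + L))) = (3946 - 1323)*(-4877 + 1) = 2623*(-4876) = -12789748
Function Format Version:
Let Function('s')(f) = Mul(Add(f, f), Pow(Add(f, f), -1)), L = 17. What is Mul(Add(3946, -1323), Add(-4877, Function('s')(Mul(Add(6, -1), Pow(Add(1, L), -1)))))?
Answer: -12789748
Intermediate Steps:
Function('s')(f) = 1 (Function('s')(f) = Mul(Mul(2, f), Pow(Mul(2, f), -1)) = Mul(Mul(2, f), Mul(Rational(1, 2), Pow(f, -1))) = 1)
Mul(Add(3946, -1323), Add(-4877, Function('s')(Mul(Add(6, -1), Pow(Add(1, L), -1))))) = Mul(Add(3946, -1323), Add(-4877, 1)) = Mul(2623, -4876) = -12789748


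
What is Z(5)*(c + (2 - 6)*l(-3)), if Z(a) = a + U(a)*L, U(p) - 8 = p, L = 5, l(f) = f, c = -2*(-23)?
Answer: 4060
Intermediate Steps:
c = 46
U(p) = 8 + p
Z(a) = 40 + 6*a (Z(a) = a + (8 + a)*5 = a + (40 + 5*a) = 40 + 6*a)
Z(5)*(c + (2 - 6)*l(-3)) = (40 + 6*5)*(46 + (2 - 6)*(-3)) = (40 + 30)*(46 - 4*(-3)) = 70*(46 + 12) = 70*58 = 4060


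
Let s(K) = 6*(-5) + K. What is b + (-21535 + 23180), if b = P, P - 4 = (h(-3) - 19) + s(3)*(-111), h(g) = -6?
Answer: 4621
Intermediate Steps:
s(K) = -30 + K
P = 2976 (P = 4 + ((-6 - 19) + (-30 + 3)*(-111)) = 4 + (-25 - 27*(-111)) = 4 + (-25 + 2997) = 4 + 2972 = 2976)
b = 2976
b + (-21535 + 23180) = 2976 + (-21535 + 23180) = 2976 + 1645 = 4621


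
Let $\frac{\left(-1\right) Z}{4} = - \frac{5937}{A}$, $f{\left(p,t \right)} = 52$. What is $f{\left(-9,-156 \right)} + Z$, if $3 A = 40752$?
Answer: $\frac{60843}{1132} \approx 53.748$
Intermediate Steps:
$A = 13584$ ($A = \frac{1}{3} \cdot 40752 = 13584$)
$Z = \frac{1979}{1132}$ ($Z = - 4 \left(- \frac{5937}{13584}\right) = - 4 \left(\left(-5937\right) \frac{1}{13584}\right) = \left(-4\right) \left(- \frac{1979}{4528}\right) = \frac{1979}{1132} \approx 1.7482$)
$f{\left(-9,-156 \right)} + Z = 52 + \frac{1979}{1132} = \frac{60843}{1132}$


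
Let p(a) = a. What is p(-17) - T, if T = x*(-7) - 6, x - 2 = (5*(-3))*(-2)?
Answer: 213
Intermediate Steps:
x = 32 (x = 2 + (5*(-3))*(-2) = 2 - 15*(-2) = 2 + 30 = 32)
T = -230 (T = 32*(-7) - 6 = -224 - 6 = -230)
p(-17) - T = -17 - 1*(-230) = -17 + 230 = 213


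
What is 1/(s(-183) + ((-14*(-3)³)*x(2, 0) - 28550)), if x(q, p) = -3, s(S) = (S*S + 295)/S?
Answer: -183/5465956 ≈ -3.3480e-5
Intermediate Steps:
s(S) = (295 + S²)/S (s(S) = (S² + 295)/S = (295 + S²)/S)
1/(s(-183) + ((-14*(-3)³)*x(2, 0) - 28550)) = 1/((-183 + 295/(-183)) + (-14*(-3)³*(-3) - 28550)) = 1/((-183 + 295*(-1/183)) + (-14*(-27)*(-3) - 28550)) = 1/((-183 - 295/183) + (378*(-3) - 28550)) = 1/(-33784/183 + (-1134 - 28550)) = 1/(-33784/183 - 29684) = 1/(-5465956/183) = -183/5465956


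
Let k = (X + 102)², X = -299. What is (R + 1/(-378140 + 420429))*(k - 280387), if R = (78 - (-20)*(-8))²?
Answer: -68693003131986/42289 ≈ -1.6244e+9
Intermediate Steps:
R = 6724 (R = (78 - 1*160)² = (78 - 160)² = (-82)² = 6724)
k = 38809 (k = (-299 + 102)² = (-197)² = 38809)
(R + 1/(-378140 + 420429))*(k - 280387) = (6724 + 1/(-378140 + 420429))*(38809 - 280387) = (6724 + 1/42289)*(-241578) = (284351237/42289)*(-241578) = -68693003131986/42289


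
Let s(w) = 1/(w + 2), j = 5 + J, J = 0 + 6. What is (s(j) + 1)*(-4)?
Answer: -56/13 ≈ -4.3077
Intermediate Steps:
J = 6
j = 11 (j = 5 + 6 = 11)
s(w) = 1/(2 + w)
(s(j) + 1)*(-4) = (1/(2 + 11) + 1)*(-4) = (1/13 + 1)*(-4) = (14/13)*(-4) = -56/13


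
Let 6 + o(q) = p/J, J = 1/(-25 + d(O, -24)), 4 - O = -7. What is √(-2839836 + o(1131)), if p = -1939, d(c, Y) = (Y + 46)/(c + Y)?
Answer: I*√471186469/13 ≈ 1669.8*I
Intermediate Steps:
O = 11 (O = 4 - 1*(-7) = 4 + 7 = 11)
d(c, Y) = (46 + Y)/(Y + c)
J = -13/347 (J = 1/(-25 + (46 - 24)/(-24 + 11)) = 1/(-25 + 22/(-13)) = 1/(-25 - 1/13*22) = 1/(-25 - 22/13) = 1/(-347/13) = -13/347 ≈ -0.037464)
o(q) = 672755/13 (o(q) = -6 - 1939/(-13/347) = -6 - 1939*(-347/13) = -6 + 672833/13 = 672755/13)
√(-2839836 + o(1131)) = √(-2839836 + 672755/13) = √(-36245113/13) = I*√471186469/13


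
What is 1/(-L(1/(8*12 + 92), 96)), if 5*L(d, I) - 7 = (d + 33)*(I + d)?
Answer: -176720/112241453 ≈ -0.0015745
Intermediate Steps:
L(d, I) = 7/5 + (33 + d)*(I + d)/5 (L(d, I) = 7/5 + ((d + 33)*(I + d))/5 = 7/5 + ((33 + d)*(I + d))/5 = 7/5 + (33 + d)*(I + d)/5)
1/(-L(1/(8*12 + 92), 96)) = 1/(-(7/5 + (1/(8*12 + 92))²/5 + (33/5)*96 + 33/(5*(8*12 + 92)) + (⅕)*96/(8*12 + 92))) = 1/(-(7/5 + (1/(96 + 92))²/5 + 3168/5 + 33/(5*(96 + 92)) + (⅕)*96/(96 + 92))) = 1/(-(7/5 + (1/188)²/5 + 3168/5 + (33/5)/188 + (⅕)*96/188)) = 1/(-(7/5 + (1/188)²/5 + 3168/5 + (33/5)*(1/188) + (⅕)*96*(1/188))) = 1/(-(7/5 + (⅕)*(1/35344) + 3168/5 + 33/940 + 24/235)) = 1/(-(7/5 + 1/176720 + 3168/5 + 33/940 + 24/235)) = 1/(-1*112241453/176720) = 1/(-112241453/176720) = -176720/112241453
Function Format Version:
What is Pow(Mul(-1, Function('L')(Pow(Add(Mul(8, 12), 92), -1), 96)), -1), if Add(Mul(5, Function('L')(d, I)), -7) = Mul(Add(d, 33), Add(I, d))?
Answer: Rational(-176720, 112241453) ≈ -0.0015745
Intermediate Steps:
Function('L')(d, I) = Add(Rational(7, 5), Mul(Rational(1, 5), Add(33, d), Add(I, d))) (Function('L')(d, I) = Add(Rational(7, 5), Mul(Rational(1, 5), Mul(Add(d, 33), Add(I, d)))) = Add(Rational(7, 5), Mul(Rational(1, 5), Mul(Add(33, d), Add(I, d)))) = Add(Rational(7, 5), Mul(Rational(1, 5), Add(33, d), Add(I, d))))
Pow(Mul(-1, Function('L')(Pow(Add(Mul(8, 12), 92), -1), 96)), -1) = Pow(Mul(-1, Add(Rational(7, 5), Mul(Rational(1, 5), Pow(Pow(Add(Mul(8, 12), 92), -1), 2)), Mul(Rational(33, 5), 96), Mul(Rational(33, 5), Pow(Add(Mul(8, 12), 92), -1)), Mul(Rational(1, 5), 96, Pow(Add(Mul(8, 12), 92), -1)))), -1) = Pow(Mul(-1, Add(Rational(7, 5), Mul(Rational(1, 5), Pow(Pow(Add(96, 92), -1), 2)), Rational(3168, 5), Mul(Rational(33, 5), Pow(Add(96, 92), -1)), Mul(Rational(1, 5), 96, Pow(Add(96, 92), -1)))), -1) = Pow(Mul(-1, Add(Rational(7, 5), Mul(Rational(1, 5), Pow(Pow(188, -1), 2)), Rational(3168, 5), Mul(Rational(33, 5), Pow(188, -1)), Mul(Rational(1, 5), 96, Pow(188, -1)))), -1) = Pow(Mul(-1, Add(Rational(7, 5), Mul(Rational(1, 5), Pow(Rational(1, 188), 2)), Rational(3168, 5), Mul(Rational(33, 5), Rational(1, 188)), Mul(Rational(1, 5), 96, Rational(1, 188)))), -1) = Pow(Mul(-1, Add(Rational(7, 5), Mul(Rational(1, 5), Rational(1, 35344)), Rational(3168, 5), Rational(33, 940), Rational(24, 235))), -1) = Pow(Mul(-1, Add(Rational(7, 5), Rational(1, 176720), Rational(3168, 5), Rational(33, 940), Rational(24, 235))), -1) = Pow(Mul(-1, Rational(112241453, 176720)), -1) = Pow(Rational(-112241453, 176720), -1) = Rational(-176720, 112241453)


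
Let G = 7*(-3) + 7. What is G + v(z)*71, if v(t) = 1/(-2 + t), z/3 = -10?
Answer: -519/32 ≈ -16.219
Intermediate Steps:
z = -30 (z = 3*(-10) = -30)
G = -14 (G = -21 + 7 = -14)
G + v(z)*71 = -14 + 71/(-2 - 30) = -14 + 71/(-32) = -14 - 1/32*71 = -14 - 71/32 = -519/32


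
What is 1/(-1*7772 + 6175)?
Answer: -1/1597 ≈ -0.00062617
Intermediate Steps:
1/(-1*7772 + 6175) = 1/(-7772 + 6175) = 1/(-1597) = -1/1597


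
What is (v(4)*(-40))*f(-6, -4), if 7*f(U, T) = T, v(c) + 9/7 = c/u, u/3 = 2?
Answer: -2080/147 ≈ -14.150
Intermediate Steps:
u = 6 (u = 3*2 = 6)
v(c) = -9/7 + c/6
f(U, T) = T/7
(v(4)*(-40))*f(-6, -4) = ((-9/7 + (⅙)*4)*(-40))*((⅐)*(-4)) = ((-9/7 + ⅔)*(-40))*(-4/7) = -13/21*(-40)*(-4/7) = (520/21)*(-4/7) = -2080/147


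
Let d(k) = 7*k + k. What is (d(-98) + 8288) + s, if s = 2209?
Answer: 9713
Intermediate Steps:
d(k) = 8*k
(d(-98) + 8288) + s = (8*(-98) + 8288) + 2209 = (-784 + 8288) + 2209 = 7504 + 2209 = 9713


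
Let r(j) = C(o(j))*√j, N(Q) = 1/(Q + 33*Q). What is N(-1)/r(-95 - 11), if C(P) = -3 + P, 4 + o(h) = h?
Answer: -I*√106/407252 ≈ -2.5281e-5*I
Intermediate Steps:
o(h) = -4 + h
N(Q) = 1/(34*Q)
r(j) = √j*(-7 + j) (r(j) = (-3 + (-4 + j))*√j = (-7 + j)*√j = √j*(-7 + j))
N(-1)/r(-95 - 11) = ((1/34)/(-1))/((√(-95 - 11)*(-7 + (-95 - 11)))) = ((1/34)*(-1))/((√(-106)*(-7 - 106))) = -I*√106/11978/34 = -I*√106/407252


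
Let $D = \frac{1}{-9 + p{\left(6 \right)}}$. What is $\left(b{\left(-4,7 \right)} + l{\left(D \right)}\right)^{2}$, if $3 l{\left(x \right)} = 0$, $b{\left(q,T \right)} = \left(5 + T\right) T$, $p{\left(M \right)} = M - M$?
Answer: $7056$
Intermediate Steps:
$p{\left(M \right)} = 0$
$b{\left(q,T \right)} = T \left(5 + T\right)$
$D = - \frac{1}{9}$ ($D = \frac{1}{-9 + 0} = \frac{1}{-9} = - \frac{1}{9} \approx -0.11111$)
$l{\left(x \right)} = 0$ ($l{\left(x \right)} = \frac{1}{3} \cdot 0 = 0$)
$\left(b{\left(-4,7 \right)} + l{\left(D \right)}\right)^{2} = \left(7 \left(5 + 7\right) + 0\right)^{2} = \left(7 \cdot 12 + 0\right)^{2} = \left(84 + 0\right)^{2} = 84^{2} = 7056$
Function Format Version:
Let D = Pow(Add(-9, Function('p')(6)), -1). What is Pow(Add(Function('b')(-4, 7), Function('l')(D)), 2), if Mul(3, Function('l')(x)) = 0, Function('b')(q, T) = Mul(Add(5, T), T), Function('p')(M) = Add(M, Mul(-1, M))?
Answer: 7056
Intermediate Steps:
Function('p')(M) = 0
Function('b')(q, T) = Mul(T, Add(5, T))
D = Rational(-1, 9) (D = Pow(Add(-9, 0), -1) = Pow(-9, -1) = Rational(-1, 9) ≈ -0.11111)
Function('l')(x) = 0 (Function('l')(x) = Mul(Rational(1, 3), 0) = 0)
Pow(Add(Function('b')(-4, 7), Function('l')(D)), 2) = Pow(Add(Mul(7, Add(5, 7)), 0), 2) = Pow(Add(Mul(7, 12), 0), 2) = Pow(Add(84, 0), 2) = Pow(84, 2) = 7056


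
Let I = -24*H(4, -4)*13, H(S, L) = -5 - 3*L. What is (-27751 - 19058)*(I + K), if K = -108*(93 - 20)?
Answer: 471273012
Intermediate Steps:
H(S, L) = -5 - 3*L
I = -2184 (I = -24*(-5 - 3*(-4))*13 = -24*(-5 + 12)*13 = -24*7*13 = -168*13 = -2184)
K = -7884 (K = -108*73 = -7884)
(-27751 - 19058)*(I + K) = (-27751 - 19058)*(-2184 - 7884) = -46809*(-10068) = 471273012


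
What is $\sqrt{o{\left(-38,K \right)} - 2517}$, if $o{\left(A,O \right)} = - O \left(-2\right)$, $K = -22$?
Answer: $i \sqrt{2561} \approx 50.606 i$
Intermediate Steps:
$o{\left(A,O \right)} = 2 O$ ($o{\left(A,O \right)} = - \left(-2\right) O = 2 O$)
$\sqrt{o{\left(-38,K \right)} - 2517} = \sqrt{2 \left(-22\right) - 2517} = \sqrt{-44 - 2517} = \sqrt{-2561} = i \sqrt{2561}$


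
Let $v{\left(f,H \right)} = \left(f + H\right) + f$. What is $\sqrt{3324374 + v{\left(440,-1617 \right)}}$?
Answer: $3 \sqrt{369293} \approx 1823.1$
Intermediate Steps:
$v{\left(f,H \right)} = H + 2 f$ ($v{\left(f,H \right)} = \left(H + f\right) + f = H + 2 f$)
$\sqrt{3324374 + v{\left(440,-1617 \right)}} = \sqrt{3324374 + \left(-1617 + 2 \cdot 440\right)} = \sqrt{3324374 + \left(-1617 + 880\right)} = \sqrt{3324374 - 737} = \sqrt{3323637} = 3 \sqrt{369293}$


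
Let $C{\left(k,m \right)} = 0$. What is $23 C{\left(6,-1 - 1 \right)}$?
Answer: $0$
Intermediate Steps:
$23 C{\left(6,-1 - 1 \right)} = 23 \cdot 0 = 0$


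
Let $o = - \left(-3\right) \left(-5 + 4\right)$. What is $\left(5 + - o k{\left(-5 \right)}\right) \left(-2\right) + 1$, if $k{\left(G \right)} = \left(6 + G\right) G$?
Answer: $21$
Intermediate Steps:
$k{\left(G \right)} = G \left(6 + G\right)$
$o = -3$ ($o = - \left(-3\right) \left(-1\right) = \left(-1\right) 3 = -3$)
$\left(5 + - o k{\left(-5 \right)}\right) \left(-2\right) + 1 = \left(5 + \left(-1\right) \left(-3\right) \left(- 5 \left(6 - 5\right)\right)\right) \left(-2\right) + 1 = \left(5 + 3 \left(\left(-5\right) 1\right)\right) \left(-2\right) + 1 = \left(5 + 3 \left(-5\right)\right) \left(-2\right) + 1 = \left(5 - 15\right) \left(-2\right) + 1 = \left(-10\right) \left(-2\right) + 1 = 20 + 1 = 21$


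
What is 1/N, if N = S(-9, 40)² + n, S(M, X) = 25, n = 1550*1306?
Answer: 1/2024925 ≈ 4.9385e-7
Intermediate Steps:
n = 2024300
N = 2024925 (N = 25² + 2024300 = 625 + 2024300 = 2024925)
1/N = 1/2024925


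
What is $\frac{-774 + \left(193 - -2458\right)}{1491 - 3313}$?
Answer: $- \frac{1877}{1822} \approx -1.0302$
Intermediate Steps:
$\frac{-774 + \left(193 - -2458\right)}{1491 - 3313} = \frac{-774 + \left(193 + 2458\right)}{-1822} = \left(-774 + 2651\right) \left(- \frac{1}{1822}\right) = 1877 \left(- \frac{1}{1822}\right) = - \frac{1877}{1822}$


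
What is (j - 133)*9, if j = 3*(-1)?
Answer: -1224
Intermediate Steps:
j = -3
(j - 133)*9 = (-3 - 133)*9 = -136*9 = -1224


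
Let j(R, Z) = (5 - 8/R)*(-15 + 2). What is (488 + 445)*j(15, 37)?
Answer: -270881/5 ≈ -54176.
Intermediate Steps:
j(R, Z) = -65 + 104/R (j(R, Z) = (5 - 8/R)*(-13) = -65 + 104/R)
(488 + 445)*j(15, 37) = (488 + 445)*(-65 + 104/15) = 933*(-65 + 104*(1/15)) = 933*(-65 + 104/15) = 933*(-871/15) = -270881/5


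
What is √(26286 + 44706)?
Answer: 12*√493 ≈ 266.44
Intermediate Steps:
√(26286 + 44706) = √70992 = 12*√493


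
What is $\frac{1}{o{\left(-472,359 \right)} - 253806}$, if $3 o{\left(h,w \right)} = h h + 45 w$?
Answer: $- \frac{3}{522479} \approx -5.7419 \cdot 10^{-6}$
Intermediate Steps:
$o{\left(h,w \right)} = 15 w + \frac{h^{2}}{3}$ ($o{\left(h,w \right)} = \frac{h h + 45 w}{3} = \frac{h^{2} + 45 w}{3} = 15 w + \frac{h^{2}}{3}$)
$\frac{1}{o{\left(-472,359 \right)} - 253806} = \frac{1}{\left(15 \cdot 359 + \frac{\left(-472\right)^{2}}{3}\right) - 253806} = \frac{1}{\left(5385 + \frac{1}{3} \cdot 222784\right) - 253806} = \frac{1}{\left(5385 + \frac{222784}{3}\right) - 253806} = \frac{1}{\frac{238939}{3} - 253806} = \frac{1}{- \frac{522479}{3}} = - \frac{3}{522479}$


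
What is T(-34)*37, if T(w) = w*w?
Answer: 42772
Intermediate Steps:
T(w) = w²
T(-34)*37 = (-34)²*37 = 1156*37 = 42772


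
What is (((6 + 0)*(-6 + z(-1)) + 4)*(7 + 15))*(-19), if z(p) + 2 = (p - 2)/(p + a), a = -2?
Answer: 15884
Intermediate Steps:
z(p) = -1 (z(p) = -2 + (p - 2)/(p - 2) = -2 + (-2 + p)/(-2 + p) = -2 + 1 = -1)
(((6 + 0)*(-6 + z(-1)) + 4)*(7 + 15))*(-19) = (((6 + 0)*(-6 - 1) + 4)*(7 + 15))*(-19) = ((6*(-7) + 4)*22)*(-19) = ((-42 + 4)*22)*(-19) = -38*22*(-19) = -836*(-19) = 15884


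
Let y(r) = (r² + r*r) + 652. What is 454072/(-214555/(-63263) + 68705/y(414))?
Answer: 9865757553927584/78034111835 ≈ 1.2643e+5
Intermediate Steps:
y(r) = 652 + 2*r² (y(r) = (r² + r²) + 652 = 2*r² + 652 = 652 + 2*r²)
454072/(-214555/(-63263) + 68705/y(414)) = 454072/(-214555/(-63263) + 68705/(652 + 2*414²)) = 454072/(-214555*(-1/63263) + 68705/(652 + 2*171396)) = 454072/(214555/63263 + 68705/(652 + 342792)) = 454072/(214555/63263 + 68705/343444) = 454072/(78034111835/21727297772) = 454072*(21727297772/78034111835) = 9865757553927584/78034111835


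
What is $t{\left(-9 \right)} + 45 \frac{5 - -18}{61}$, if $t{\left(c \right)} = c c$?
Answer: $\frac{5976}{61} \approx 97.967$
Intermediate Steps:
$t{\left(c \right)} = c^{2}$
$t{\left(-9 \right)} + 45 \frac{5 - -18}{61} = \left(-9\right)^{2} + 45 \frac{5 - -18}{61} = 81 + 45 \left(5 + 18\right) \frac{1}{61} = 81 + 45 \cdot 23 \cdot \frac{1}{61} = 81 + 45 \cdot \frac{23}{61} = 81 + \frac{1035}{61} = \frac{5976}{61}$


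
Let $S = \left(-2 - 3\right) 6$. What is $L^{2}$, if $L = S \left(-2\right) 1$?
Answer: $3600$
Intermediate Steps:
$S = -30$ ($S = \left(-5\right) 6 = -30$)
$L = 60$ ($L = \left(-30\right) \left(-2\right) 1 = 60 \cdot 1 = 60$)
$L^{2} = 60^{2} = 3600$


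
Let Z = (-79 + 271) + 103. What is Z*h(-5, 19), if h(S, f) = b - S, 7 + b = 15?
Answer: 3835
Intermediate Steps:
b = 8 (b = -7 + 15 = 8)
h(S, f) = 8 - S
Z = 295 (Z = 192 + 103 = 295)
Z*h(-5, 19) = 295*(8 - 1*(-5)) = 295*(8 + 5) = 295*13 = 3835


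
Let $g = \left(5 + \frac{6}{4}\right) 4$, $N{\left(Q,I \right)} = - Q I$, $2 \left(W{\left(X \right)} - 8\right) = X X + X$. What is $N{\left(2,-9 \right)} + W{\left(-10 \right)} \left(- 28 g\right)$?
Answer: $-38566$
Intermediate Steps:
$W{\left(X \right)} = 8 + \frac{X}{2} + \frac{X^{2}}{2}$ ($W{\left(X \right)} = 8 + \frac{X X + X}{2} = 8 + \frac{X^{2} + X}{2} = 8 + \frac{X + X^{2}}{2} = 8 + \left(\frac{X}{2} + \frac{X^{2}}{2}\right) = 8 + \frac{X}{2} + \frac{X^{2}}{2}$)
$N{\left(Q,I \right)} = - I Q$
$g = 26$ ($g = \left(5 + 6 \cdot \frac{1}{4}\right) 4 = \left(5 + \frac{3}{2}\right) 4 = \frac{13}{2} \cdot 4 = 26$)
$N{\left(2,-9 \right)} + W{\left(-10 \right)} \left(- 28 g\right) = \left(-1\right) \left(-9\right) 2 + \left(8 + \frac{1}{2} \left(-10\right) + \frac{\left(-10\right)^{2}}{2}\right) \left(\left(-28\right) 26\right) = 18 + \left(8 - 5 + \frac{1}{2} \cdot 100\right) \left(-728\right) = 18 + \left(8 - 5 + 50\right) \left(-728\right) = 18 + 53 \left(-728\right) = 18 - 38584 = -38566$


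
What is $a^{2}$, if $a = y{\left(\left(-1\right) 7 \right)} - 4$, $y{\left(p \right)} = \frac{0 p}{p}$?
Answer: $16$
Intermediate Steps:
$y{\left(p \right)} = 0$ ($y{\left(p \right)} = \frac{0}{p} = 0$)
$a = -4$ ($a = 0 - 4 = -4$)
$a^{2} = \left(-4\right)^{2} = 16$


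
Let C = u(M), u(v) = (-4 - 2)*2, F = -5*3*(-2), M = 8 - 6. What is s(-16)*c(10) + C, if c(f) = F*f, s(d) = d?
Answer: -4812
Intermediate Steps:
M = 2
F = 30 (F = -15*(-2) = 30)
u(v) = -12 (u(v) = -6*2 = -12)
c(f) = 30*f
C = -12
s(-16)*c(10) + C = -480*10 - 12 = -16*300 - 12 = -4800 - 12 = -4812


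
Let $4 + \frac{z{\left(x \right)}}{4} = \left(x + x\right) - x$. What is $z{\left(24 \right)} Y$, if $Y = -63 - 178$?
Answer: $-19280$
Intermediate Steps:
$z{\left(x \right)} = -16 + 4 x$ ($z{\left(x \right)} = -16 + 4 \left(\left(x + x\right) - x\right) = -16 + 4 \left(2 x - x\right) = -16 + 4 x$)
$Y = -241$ ($Y = -63 - 178 = -241$)
$z{\left(24 \right)} Y = \left(-16 + 4 \cdot 24\right) \left(-241\right) = \left(-16 + 96\right) \left(-241\right) = 80 \left(-241\right) = -19280$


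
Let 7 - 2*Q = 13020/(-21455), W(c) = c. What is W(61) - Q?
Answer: 70123/1226 ≈ 57.197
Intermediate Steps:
Q = 4663/1226 (Q = 7/2 - 6510/(-21455) = 7/2 - 6510*(-1)/21455 = 7/2 - ½*(-372/613) = 7/2 + 186/613 = 4663/1226 ≈ 3.8034)
W(61) - Q = 61 - 1*4663/1226 = 61 - 4663/1226 = 70123/1226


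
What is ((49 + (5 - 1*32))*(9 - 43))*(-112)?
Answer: 83776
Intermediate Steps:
((49 + (5 - 1*32))*(9 - 43))*(-112) = ((49 + (5 - 32))*(-34))*(-112) = ((49 - 27)*(-34))*(-112) = (22*(-34))*(-112) = -748*(-112) = 83776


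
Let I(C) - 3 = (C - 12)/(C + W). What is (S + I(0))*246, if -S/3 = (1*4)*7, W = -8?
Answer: -19557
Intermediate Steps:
I(C) = 3 + (-12 + C)/(-8 + C) (I(C) = 3 + (C - 12)/(C - 8) = 3 + (-12 + C)/(-8 + C))
S = -84 (S = -3*1*4*7 = -12*7 = -3*28 = -84)
(S + I(0))*246 = (-84 + 4*(-9 + 0)/(-8 + 0))*246 = (-84 + 4*(-9)/(-8))*246 = (-84 + 4*(-1/8)*(-9))*246 = (-84 + 9/2)*246 = -159/2*246 = -19557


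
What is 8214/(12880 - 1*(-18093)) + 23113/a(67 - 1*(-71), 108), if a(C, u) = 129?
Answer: 716938555/3995517 ≈ 179.44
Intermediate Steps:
8214/(12880 - 1*(-18093)) + 23113/a(67 - 1*(-71), 108) = 8214/(12880 - 1*(-18093)) + 23113/129 = 8214/(12880 + 18093) + 23113*(1/129) = 8214/30973 + 23113/129 = 716938555/3995517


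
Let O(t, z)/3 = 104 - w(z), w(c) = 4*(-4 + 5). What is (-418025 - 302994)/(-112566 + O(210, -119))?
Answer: 721019/112266 ≈ 6.4224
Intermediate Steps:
w(c) = 4 (w(c) = 4*1 = 4)
O(t, z) = 300 (O(t, z) = 3*(104 - 1*4) = 3*(104 - 4) = 3*100 = 300)
(-418025 - 302994)/(-112566 + O(210, -119)) = (-418025 - 302994)/(-112566 + 300) = -721019/(-112266) = -721019*(-1/112266) = 721019/112266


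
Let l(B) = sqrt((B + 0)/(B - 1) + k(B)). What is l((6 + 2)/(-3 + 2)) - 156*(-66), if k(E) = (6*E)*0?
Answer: 10296 + 2*sqrt(2)/3 ≈ 10297.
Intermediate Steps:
k(E) = 0
l(B) = sqrt(B/(-1 + B)) (l(B) = sqrt((B + 0)/(B - 1) + 0) = sqrt(B/(-1 + B) + 0) = sqrt(B/(-1 + B)))
l((6 + 2)/(-3 + 2)) - 156*(-66) = sqrt(((6 + 2)/(-3 + 2))/(-1 + (6 + 2)/(-3 + 2))) - 156*(-66) = sqrt((8/(-1))/(-1 + 8/(-1))) + 10296 = sqrt((8*(-1))/(-1 + 8*(-1))) + 10296 = sqrt(-8/(-1 - 8)) + 10296 = sqrt(-8/(-9)) + 10296 = sqrt(-8*(-1/9)) + 10296 = sqrt(8/9) + 10296 = 2*sqrt(2)/3 + 10296 = 10296 + 2*sqrt(2)/3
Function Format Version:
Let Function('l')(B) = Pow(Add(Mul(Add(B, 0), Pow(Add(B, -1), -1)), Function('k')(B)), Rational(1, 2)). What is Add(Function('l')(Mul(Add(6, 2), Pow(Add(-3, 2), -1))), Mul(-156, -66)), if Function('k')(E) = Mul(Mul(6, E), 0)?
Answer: Add(10296, Mul(Rational(2, 3), Pow(2, Rational(1, 2)))) ≈ 10297.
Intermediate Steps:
Function('k')(E) = 0
Function('l')(B) = Pow(Mul(B, Pow(Add(-1, B), -1)), Rational(1, 2)) (Function('l')(B) = Pow(Add(Mul(Add(B, 0), Pow(Add(B, -1), -1)), 0), Rational(1, 2)) = Pow(Add(Mul(B, Pow(Add(-1, B), -1)), 0), Rational(1, 2)) = Pow(Mul(B, Pow(Add(-1, B), -1)), Rational(1, 2)))
Add(Function('l')(Mul(Add(6, 2), Pow(Add(-3, 2), -1))), Mul(-156, -66)) = Add(Pow(Mul(Mul(Add(6, 2), Pow(Add(-3, 2), -1)), Pow(Add(-1, Mul(Add(6, 2), Pow(Add(-3, 2), -1))), -1)), Rational(1, 2)), Mul(-156, -66)) = Add(Pow(Mul(Mul(8, Pow(-1, -1)), Pow(Add(-1, Mul(8, Pow(-1, -1))), -1)), Rational(1, 2)), 10296) = Add(Pow(Mul(Mul(8, -1), Pow(Add(-1, Mul(8, -1)), -1)), Rational(1, 2)), 10296) = Add(Pow(Mul(-8, Pow(Add(-1, -8), -1)), Rational(1, 2)), 10296) = Add(Pow(Mul(-8, Pow(-9, -1)), Rational(1, 2)), 10296) = Add(Pow(Mul(-8, Rational(-1, 9)), Rational(1, 2)), 10296) = Add(Pow(Rational(8, 9), Rational(1, 2)), 10296) = Add(Mul(Rational(2, 3), Pow(2, Rational(1, 2))), 10296) = Add(10296, Mul(Rational(2, 3), Pow(2, Rational(1, 2))))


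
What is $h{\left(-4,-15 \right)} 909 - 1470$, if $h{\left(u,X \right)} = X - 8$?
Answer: $-22377$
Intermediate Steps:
$h{\left(u,X \right)} = -8 + X$
$h{\left(-4,-15 \right)} 909 - 1470 = \left(-8 - 15\right) 909 - 1470 = \left(-23\right) 909 - 1470 = -20907 - 1470 = -22377$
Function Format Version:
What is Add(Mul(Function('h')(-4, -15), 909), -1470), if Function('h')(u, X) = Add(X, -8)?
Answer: -22377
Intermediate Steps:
Function('h')(u, X) = Add(-8, X)
Add(Mul(Function('h')(-4, -15), 909), -1470) = Add(Mul(Add(-8, -15), 909), -1470) = Add(Mul(-23, 909), -1470) = Add(-20907, -1470) = -22377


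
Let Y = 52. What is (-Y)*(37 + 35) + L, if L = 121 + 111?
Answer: -3512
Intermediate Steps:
L = 232
(-Y)*(37 + 35) + L = (-1*52)*(37 + 35) + 232 = -52*72 + 232 = -3744 + 232 = -3512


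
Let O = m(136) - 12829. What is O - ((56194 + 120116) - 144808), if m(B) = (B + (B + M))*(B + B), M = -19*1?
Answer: 24485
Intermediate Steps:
M = -19
m(B) = 2*B*(-19 + 2*B) (m(B) = (B + (B - 19))*(B + B) = (B + (-19 + B))*(2*B) = (-19 + 2*B)*(2*B) = 2*B*(-19 + 2*B))
O = 55987 (O = 2*136*(-19 + 2*136) - 12829 = 2*136*(-19 + 272) - 12829 = 2*136*253 - 12829 = 68816 - 12829 = 55987)
O - ((56194 + 120116) - 144808) = 55987 - ((56194 + 120116) - 144808) = 55987 - (176310 - 144808) = 55987 - 1*31502 = 55987 - 31502 = 24485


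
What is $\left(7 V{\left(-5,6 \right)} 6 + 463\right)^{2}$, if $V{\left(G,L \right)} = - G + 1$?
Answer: $511225$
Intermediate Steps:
$V{\left(G,L \right)} = 1 - G$
$\left(7 V{\left(-5,6 \right)} 6 + 463\right)^{2} = \left(7 \left(1 - -5\right) 6 + 463\right)^{2} = \left(7 \left(1 + 5\right) 6 + 463\right)^{2} = \left(7 \cdot 6 \cdot 6 + 463\right)^{2} = \left(42 \cdot 6 + 463\right)^{2} = \left(252 + 463\right)^{2} = 715^{2} = 511225$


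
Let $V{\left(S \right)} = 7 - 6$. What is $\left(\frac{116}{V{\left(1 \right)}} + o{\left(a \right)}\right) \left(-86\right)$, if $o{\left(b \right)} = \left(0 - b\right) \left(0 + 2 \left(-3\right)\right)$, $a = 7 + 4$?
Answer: $-15652$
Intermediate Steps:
$V{\left(S \right)} = 1$ ($V{\left(S \right)} = 7 - 6 = 1$)
$a = 11$
$o{\left(b \right)} = 6 b$ ($o{\left(b \right)} = - b \left(0 - 6\right) = - b \left(-6\right) = 6 b$)
$\left(\frac{116}{V{\left(1 \right)}} + o{\left(a \right)}\right) \left(-86\right) = \left(\frac{116}{1} + 6 \cdot 11\right) \left(-86\right) = \left(116 \cdot 1 + 66\right) \left(-86\right) = \left(116 + 66\right) \left(-86\right) = 182 \left(-86\right) = -15652$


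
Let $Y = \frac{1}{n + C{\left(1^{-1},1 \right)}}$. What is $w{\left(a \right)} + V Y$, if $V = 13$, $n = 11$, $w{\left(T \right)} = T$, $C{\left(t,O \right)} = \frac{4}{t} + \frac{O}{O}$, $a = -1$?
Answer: $- \frac{3}{16} \approx -0.1875$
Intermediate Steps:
$C{\left(t,O \right)} = 1 + \frac{4}{t}$ ($C{\left(t,O \right)} = \frac{4}{t} + 1 = 1 + \frac{4}{t}$)
$Y = \frac{1}{16}$ ($Y = \frac{1}{11 + \frac{4 + 1^{-1}}{1^{-1}}} = \frac{1}{11 + \frac{4 + 1}{1}} = \frac{1}{11 + 1 \cdot 5} = \frac{1}{11 + 5} = \frac{1}{16} \approx 0.0625$)
$w{\left(a \right)} + V Y = -1 + 13 \cdot \frac{1}{16} = -1 + \frac{13}{16} = - \frac{3}{16}$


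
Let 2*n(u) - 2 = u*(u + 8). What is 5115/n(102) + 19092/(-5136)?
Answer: -217351/77468 ≈ -2.8057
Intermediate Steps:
n(u) = 1 + u*(8 + u)/2 (n(u) = 1 + (u*(u + 8))/2 = 1 + (u*(8 + u))/2 = 1 + u*(8 + u)/2)
5115/n(102) + 19092/(-5136) = 5115/(1 + (½)*102² + 4*102) + 19092/(-5136) = 5115/(1 + (½)*10404 + 408) + 19092*(-1/5136) = 5115/(1 + 5202 + 408) - 1591/428 = 5115/5611 - 1591/428 = 5115*(1/5611) - 1591/428 = 165/181 - 1591/428 = -217351/77468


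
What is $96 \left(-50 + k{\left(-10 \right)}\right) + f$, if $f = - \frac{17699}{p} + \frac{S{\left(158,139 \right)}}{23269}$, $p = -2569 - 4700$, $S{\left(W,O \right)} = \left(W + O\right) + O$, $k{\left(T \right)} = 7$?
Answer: $- \frac{697804658893}{169142361} \approx -4125.5$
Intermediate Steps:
$S{\left(W,O \right)} = W + 2 O$ ($S{\left(W,O \right)} = \left(O + W\right) + O = W + 2 O$)
$p = -7269$
$f = \frac{415007315}{169142361}$ ($f = - \frac{17699}{-7269} + \frac{158 + 2 \cdot 139}{23269} = \left(-17699\right) \left(- \frac{1}{7269}\right) + \left(158 + 278\right) \frac{1}{23269} = \frac{17699}{7269} + 436 \cdot \frac{1}{23269} = \frac{17699}{7269} + \frac{436}{23269} = \frac{415007315}{169142361} \approx 2.4536$)
$96 \left(-50 + k{\left(-10 \right)}\right) + f = 96 \left(-50 + 7\right) + \frac{415007315}{169142361} = 96 \left(-43\right) + \frac{415007315}{169142361} = -4128 + \frac{415007315}{169142361} = - \frac{697804658893}{169142361}$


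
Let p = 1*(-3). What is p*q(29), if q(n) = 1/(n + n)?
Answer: -3/58 ≈ -0.051724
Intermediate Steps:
q(n) = 1/(2*n)
p = -3
p*q(29) = -3/(2*29) = -3*1/58 = -3/58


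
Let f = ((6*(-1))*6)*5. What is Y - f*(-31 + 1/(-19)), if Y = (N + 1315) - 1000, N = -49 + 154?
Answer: -98220/19 ≈ -5169.5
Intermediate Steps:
f = -180 (f = -6*6*5 = -36*5 = -180)
N = 105
Y = 420 (Y = (105 + 1315) - 1000 = 1420 - 1000 = 420)
Y - f*(-31 + 1/(-19)) = 420 - (-180)*(-31 + 1/(-19)) = 420 - (-180)*(-31 - 1/19) = 420 - (-180)*(-590)/19 = 420 - 1*106200/19 = 420 - 106200/19 = -98220/19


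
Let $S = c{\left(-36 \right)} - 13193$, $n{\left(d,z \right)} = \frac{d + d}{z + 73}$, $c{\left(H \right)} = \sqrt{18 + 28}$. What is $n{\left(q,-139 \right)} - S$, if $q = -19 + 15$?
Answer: $\frac{435373}{33} - \sqrt{46} \approx 13186.0$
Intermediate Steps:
$q = -4$
$c{\left(H \right)} = \sqrt{46}$
$n{\left(d,z \right)} = \frac{2 d}{73 + z}$
$S = -13193 + \sqrt{46}$ ($S = \sqrt{46} - 13193 = -13193 + \sqrt{46} \approx -13186.0$)
$n{\left(q,-139 \right)} - S = 2 \left(-4\right) \frac{1}{73 - 139} - \left(-13193 + \sqrt{46}\right) = 2 \left(-4\right) \frac{1}{-66} + \left(13193 - \sqrt{46}\right) = 2 \left(-4\right) \left(- \frac{1}{66}\right) + \left(13193 - \sqrt{46}\right) = \frac{4}{33} + \left(13193 - \sqrt{46}\right) = \frac{435373}{33} - \sqrt{46}$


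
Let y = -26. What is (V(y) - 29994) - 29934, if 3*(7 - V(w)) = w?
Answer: -179737/3 ≈ -59912.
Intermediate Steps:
V(w) = 7 - w/3
(V(y) - 29994) - 29934 = ((7 - ⅓*(-26)) - 29994) - 29934 = ((7 + 26/3) - 29994) - 29934 = (47/3 - 29994) - 29934 = -89935/3 - 29934 = -179737/3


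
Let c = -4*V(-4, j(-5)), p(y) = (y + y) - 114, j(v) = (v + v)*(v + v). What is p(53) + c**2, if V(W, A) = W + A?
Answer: 147448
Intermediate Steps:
j(v) = 4*v**2 (j(v) = (2*v)*(2*v) = 4*v**2)
p(y) = -114 + 2*y (p(y) = 2*y - 114 = -114 + 2*y)
V(W, A) = A + W
c = -384 (c = -4*(4*(-5)**2 - 4) = -4*(4*25 - 4) = -4*(100 - 4) = -4*96 = -384)
p(53) + c**2 = (-114 + 2*53) + (-384)**2 = (-114 + 106) + 147456 = -8 + 147456 = 147448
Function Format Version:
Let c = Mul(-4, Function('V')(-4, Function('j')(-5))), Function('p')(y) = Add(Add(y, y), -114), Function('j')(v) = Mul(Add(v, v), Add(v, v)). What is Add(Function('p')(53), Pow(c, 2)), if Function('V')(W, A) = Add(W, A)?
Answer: 147448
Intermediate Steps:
Function('j')(v) = Mul(4, Pow(v, 2)) (Function('j')(v) = Mul(Mul(2, v), Mul(2, v)) = Mul(4, Pow(v, 2)))
Function('p')(y) = Add(-114, Mul(2, y)) (Function('p')(y) = Add(Mul(2, y), -114) = Add(-114, Mul(2, y)))
Function('V')(W, A) = Add(A, W)
c = -384 (c = Mul(-4, Add(Mul(4, Pow(-5, 2)), -4)) = Mul(-4, Add(Mul(4, 25), -4)) = Mul(-4, Add(100, -4)) = Mul(-4, 96) = -384)
Add(Function('p')(53), Pow(c, 2)) = Add(Add(-114, Mul(2, 53)), Pow(-384, 2)) = Add(Add(-114, 106), 147456) = Add(-8, 147456) = 147448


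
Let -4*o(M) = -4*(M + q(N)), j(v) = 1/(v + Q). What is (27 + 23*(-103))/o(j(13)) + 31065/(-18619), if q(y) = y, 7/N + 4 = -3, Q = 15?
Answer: 1220120789/502713 ≈ 2427.1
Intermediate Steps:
N = -1 (N = 7/(-4 - 3) = 7/(-7) = 7*(-⅐) = -1)
j(v) = 1/(15 + v) (j(v) = 1/(v + 15) = 1/(15 + v))
o(M) = -1 + M (o(M) = -(-1)*(M - 1) = -(-1)*(-1 + M) = -(4 - 4*M)/4 = -1 + M)
(27 + 23*(-103))/o(j(13)) + 31065/(-18619) = (27 + 23*(-103))/(-1 + 1/(15 + 13)) + 31065/(-18619) = (27 - 2369)/(-1 + 1/28) + 31065*(-1/18619) = -2342/(-1 + 1/28) - 31065/18619 = -2342/(-27/28) - 31065/18619 = -2342*(-28/27) - 31065/18619 = 65576/27 - 31065/18619 = 1220120789/502713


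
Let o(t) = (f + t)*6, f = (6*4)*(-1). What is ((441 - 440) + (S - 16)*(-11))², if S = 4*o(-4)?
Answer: 57289761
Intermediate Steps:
f = -24 (f = 24*(-1) = -24)
o(t) = -144 + 6*t (o(t) = (-24 + t)*6 = -144 + 6*t)
S = -672 (S = 4*(-144 + 6*(-4)) = 4*(-144 - 24) = 4*(-168) = -672)
((441 - 440) + (S - 16)*(-11))² = ((441 - 440) + (-672 - 16)*(-11))² = (1 - 688*(-11))² = (1 + 7568)² = 7569² = 57289761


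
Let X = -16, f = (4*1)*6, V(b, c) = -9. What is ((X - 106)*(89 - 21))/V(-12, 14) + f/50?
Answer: 207508/225 ≈ 922.26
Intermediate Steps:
f = 24 (f = 4*6 = 24)
((X - 106)*(89 - 21))/V(-12, 14) + f/50 = ((-16 - 106)*(89 - 21))/(-9) + 24/50 = -122*68*(-⅑) + 24*(1/50) = -8296*(-⅑) + 12/25 = 8296/9 + 12/25 = 207508/225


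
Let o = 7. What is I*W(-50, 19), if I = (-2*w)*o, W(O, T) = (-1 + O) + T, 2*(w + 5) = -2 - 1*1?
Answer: -2912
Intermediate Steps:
w = -13/2 (w = -5 + (-2 - 1*1)/2 = -5 + (-2 - 1)/2 = -5 + (1/2)*(-3) = -5 - 3/2 = -13/2 ≈ -6.5000)
W(O, T) = -1 + O + T
I = 91 (I = -2*(-13/2)*7 = 13*7 = 91)
I*W(-50, 19) = 91*(-1 - 50 + 19) = 91*(-32) = -2912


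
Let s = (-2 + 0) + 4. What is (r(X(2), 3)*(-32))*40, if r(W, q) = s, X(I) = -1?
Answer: -2560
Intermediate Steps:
s = 2 (s = -2 + 4 = 2)
r(W, q) = 2
(r(X(2), 3)*(-32))*40 = (2*(-32))*40 = -64*40 = -2560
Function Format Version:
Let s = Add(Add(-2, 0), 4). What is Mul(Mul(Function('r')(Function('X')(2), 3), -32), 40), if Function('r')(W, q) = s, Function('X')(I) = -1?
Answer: -2560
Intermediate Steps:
s = 2 (s = Add(-2, 4) = 2)
Function('r')(W, q) = 2
Mul(Mul(Function('r')(Function('X')(2), 3), -32), 40) = Mul(Mul(2, -32), 40) = Mul(-64, 40) = -2560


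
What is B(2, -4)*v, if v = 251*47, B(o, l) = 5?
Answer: 58985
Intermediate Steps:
v = 11797
B(2, -4)*v = 5*11797 = 58985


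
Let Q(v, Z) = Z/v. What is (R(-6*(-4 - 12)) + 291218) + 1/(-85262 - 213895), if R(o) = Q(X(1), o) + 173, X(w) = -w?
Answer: 87142938314/299157 ≈ 2.9130e+5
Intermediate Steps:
R(o) = 173 - o (R(o) = o/((-1*1)) + 173 = o/(-1) + 173 = o*(-1) + 173 = -o + 173 = 173 - o)
(R(-6*(-4 - 12)) + 291218) + 1/(-85262 - 213895) = ((173 - (-6)*(-4 - 12)) + 291218) + 1/(-85262 - 213895) = ((173 - (-6)*(-16)) + 291218) + 1/(-299157) = ((173 - 1*96) + 291218) - 1/299157 = ((173 - 96) + 291218) - 1/299157 = (77 + 291218) - 1/299157 = 291295 - 1/299157 = 87142938314/299157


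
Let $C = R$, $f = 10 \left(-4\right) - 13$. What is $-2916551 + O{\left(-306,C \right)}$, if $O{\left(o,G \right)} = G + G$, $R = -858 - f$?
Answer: $-2918161$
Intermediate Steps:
$f = -53$ ($f = -40 - 13 = -53$)
$R = -805$ ($R = -858 - -53 = -858 + 53 = -805$)
$C = -805$
$O{\left(o,G \right)} = 2 G$
$-2916551 + O{\left(-306,C \right)} = -2916551 + 2 \left(-805\right) = -2916551 - 1610 = -2918161$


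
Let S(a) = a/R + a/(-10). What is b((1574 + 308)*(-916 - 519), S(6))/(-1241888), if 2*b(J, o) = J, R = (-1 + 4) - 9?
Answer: 1350335/1241888 ≈ 1.0873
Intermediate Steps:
R = -6 (R = 3 - 9 = -6)
S(a) = -4*a/15 (S(a) = a/(-6) + a/(-10) = a*(-⅙) + a*(-⅒) = -a/6 - a/10 = -4*a/15)
b(J, o) = J/2
b((1574 + 308)*(-916 - 519), S(6))/(-1241888) = (((1574 + 308)*(-916 - 519))/2)/(-1241888) = ((1882*(-1435))/2)*(-1/1241888) = ((½)*(-2700670))*(-1/1241888) = -1350335*(-1/1241888) = 1350335/1241888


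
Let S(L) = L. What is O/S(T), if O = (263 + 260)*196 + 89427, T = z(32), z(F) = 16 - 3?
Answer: 191935/13 ≈ 14764.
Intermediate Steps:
z(F) = 13
T = 13
O = 191935 (O = 523*196 + 89427 = 102508 + 89427 = 191935)
O/S(T) = 191935/13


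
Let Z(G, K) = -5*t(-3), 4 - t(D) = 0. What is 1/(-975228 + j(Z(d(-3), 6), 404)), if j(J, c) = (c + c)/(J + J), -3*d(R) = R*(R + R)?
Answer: -5/4876241 ≈ -1.0254e-6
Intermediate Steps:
t(D) = 4 (t(D) = 4 - 1*0 = 4 + 0 = 4)
d(R) = -2*R**2/3 (d(R) = -R*(R + R)/3 = -R*2*R/3 = -2*R**2/3)
Z(G, K) = -20 (Z(G, K) = -5*4 = -20)
j(J, c) = c/J (j(J, c) = (2*c)/((2*J)) = (2*c)*(1/(2*J)) = c/J)
1/(-975228 + j(Z(d(-3), 6), 404)) = 1/(-975228 + 404/(-20)) = 1/(-975228 + 404*(-1/20)) = 1/(-975228 - 101/5) = 1/(-4876241/5) = -5/4876241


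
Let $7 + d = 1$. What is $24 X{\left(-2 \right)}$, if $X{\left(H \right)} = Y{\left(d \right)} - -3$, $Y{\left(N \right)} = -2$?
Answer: $24$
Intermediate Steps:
$d = -6$ ($d = -7 + 1 = -6$)
$X{\left(H \right)} = 1$ ($X{\left(H \right)} = -2 - -3 = -2 + 3 = 1$)
$24 X{\left(-2 \right)} = 24 \cdot 1 = 24$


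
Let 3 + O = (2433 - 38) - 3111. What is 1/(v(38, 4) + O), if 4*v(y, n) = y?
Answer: -2/1419 ≈ -0.0014094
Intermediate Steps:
v(y, n) = y/4
O = -719 (O = -3 + ((2433 - 38) - 3111) = -3 + (2395 - 3111) = -3 - 716 = -719)
1/(v(38, 4) + O) = 1/((¼)*38 - 719) = 1/(19/2 - 719) = 1/(-1419/2) = -2/1419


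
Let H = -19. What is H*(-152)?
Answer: 2888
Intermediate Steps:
H*(-152) = -19*(-152) = 2888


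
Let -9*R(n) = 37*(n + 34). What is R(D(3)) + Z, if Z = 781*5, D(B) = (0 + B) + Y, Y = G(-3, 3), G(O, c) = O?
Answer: 33887/9 ≈ 3765.2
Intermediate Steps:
Y = -3
D(B) = -3 + B (D(B) = (0 + B) - 3 = B - 3 = -3 + B)
R(n) = -1258/9 - 37*n/9 (R(n) = -37*(n + 34)/9 = -37*(34 + n)/9 = -(1258 + 37*n)/9 = -1258/9 - 37*n/9)
Z = 3905
R(D(3)) + Z = (-1258/9 - 37*(-3 + 3)/9) + 3905 = (-1258/9 - 37/9*0) + 3905 = (-1258/9 + 0) + 3905 = -1258/9 + 3905 = 33887/9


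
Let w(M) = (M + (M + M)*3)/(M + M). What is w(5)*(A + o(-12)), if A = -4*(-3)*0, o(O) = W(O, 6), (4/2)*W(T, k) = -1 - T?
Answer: 77/4 ≈ 19.250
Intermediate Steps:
W(T, k) = -½ - T/2 (W(T, k) = (-1 - T)/2 = -½ - T/2)
o(O) = -½ - O/2
w(M) = 7/2 (w(M) = (M + (2*M)*3)/((2*M)) = (M + 6*M)*(1/(2*M)) = (7*M)*(1/(2*M)) = 7/2)
A = 0 (A = 12*0 = 0)
w(5)*(A + o(-12)) = 7*(0 + (-½ - ½*(-12)))/2 = 7*(0 + (-½ + 6))/2 = 7*(0 + 11/2)/2 = (7/2)*(11/2) = 77/4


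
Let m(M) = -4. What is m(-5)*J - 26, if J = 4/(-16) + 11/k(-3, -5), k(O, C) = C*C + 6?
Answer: -819/31 ≈ -26.419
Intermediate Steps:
k(O, C) = 6 + C² (k(O, C) = C² + 6 = 6 + C²)
J = 13/124 (J = 4/(-16) + 11/(6 + (-5)²) = 4*(-1/16) + 11/(6 + 25) = -¼ + 11/31 = 13/124 ≈ 0.10484)
m(-5)*J - 26 = -4*13/124 - 26 = -13/31 - 26 = -819/31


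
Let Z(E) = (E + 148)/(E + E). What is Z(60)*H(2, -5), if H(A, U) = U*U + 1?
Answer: 676/15 ≈ 45.067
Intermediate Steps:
H(A, U) = 1 + U**2 (H(A, U) = U**2 + 1 = 1 + U**2)
Z(E) = (148 + E)/(2*E) (Z(E) = (148 + E)/((2*E)) = (148 + E)*(1/(2*E)) = (148 + E)/(2*E))
Z(60)*H(2, -5) = ((1/2)*(148 + 60)/60)*(1 + (-5)**2) = ((1/2)*(1/60)*208)*(1 + 25) = (26/15)*26 = 676/15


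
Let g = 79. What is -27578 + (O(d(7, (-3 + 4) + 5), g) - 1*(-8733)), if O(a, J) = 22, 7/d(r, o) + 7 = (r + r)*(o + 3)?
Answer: -18823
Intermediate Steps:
d(r, o) = 7/(-7 + 2*r*(3 + o)) (d(r, o) = 7/(-7 + (r + r)*(o + 3)) = 7/(-7 + (2*r)*(3 + o)) = 7/(-7 + 2*r*(3 + o)))
-27578 + (O(d(7, (-3 + 4) + 5), g) - 1*(-8733)) = -27578 + (22 - 1*(-8733)) = -27578 + (22 + 8733) = -27578 + 8755 = -18823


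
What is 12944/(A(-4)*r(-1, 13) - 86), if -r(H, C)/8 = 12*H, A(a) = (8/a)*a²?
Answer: -6472/1579 ≈ -4.0988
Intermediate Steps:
A(a) = 8*a
r(H, C) = -96*H
12944/(A(-4)*r(-1, 13) - 86) = 12944/((8*(-4))*(-96*(-1)) - 86) = 12944/(-32*96 - 86) = 12944/(-3072 - 86) = 12944/(-3158) = 12944*(-1/3158) = -6472/1579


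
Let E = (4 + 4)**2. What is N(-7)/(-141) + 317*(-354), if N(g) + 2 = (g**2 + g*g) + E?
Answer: -15822898/141 ≈ -1.1222e+5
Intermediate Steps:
E = 64 (E = 8**2 = 64)
N(g) = 62 + 2*g**2 (N(g) = -2 + ((g**2 + g*g) + 64) = -2 + ((g**2 + g**2) + 64) = -2 + (2*g**2 + 64) = -2 + (64 + 2*g**2) = 62 + 2*g**2)
N(-7)/(-141) + 317*(-354) = (62 + 2*(-7)**2)/(-141) + 317*(-354) = (62 + 2*49)*(-1/141) - 112218 = (62 + 98)*(-1/141) - 112218 = 160*(-1/141) - 112218 = -160/141 - 112218 = -15822898/141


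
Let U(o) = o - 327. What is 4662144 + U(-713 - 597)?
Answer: 4660507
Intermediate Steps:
U(o) = -327 + o
4662144 + U(-713 - 597) = 4662144 + (-327 + (-713 - 597)) = 4662144 + (-327 - 1310) = 4662144 - 1637 = 4660507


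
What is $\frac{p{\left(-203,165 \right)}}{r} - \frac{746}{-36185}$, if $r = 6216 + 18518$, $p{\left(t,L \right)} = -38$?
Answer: $\frac{8538267}{447499895} \approx 0.01908$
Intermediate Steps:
$r = 24734$
$\frac{p{\left(-203,165 \right)}}{r} - \frac{746}{-36185} = - \frac{38}{24734} - \frac{746}{-36185} = \left(-38\right) \frac{1}{24734} - - \frac{746}{36185} = - \frac{19}{12367} + \frac{746}{36185} = \frac{8538267}{447499895}$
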